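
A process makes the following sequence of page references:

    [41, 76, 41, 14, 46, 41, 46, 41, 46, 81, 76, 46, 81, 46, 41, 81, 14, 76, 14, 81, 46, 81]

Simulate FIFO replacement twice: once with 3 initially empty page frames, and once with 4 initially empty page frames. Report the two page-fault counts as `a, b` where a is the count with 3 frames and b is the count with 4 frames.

14, 10

3 frames: F F . F F F . . . F F F . . F F F F . . F F → 14 faults.
4 frames: F F . F F . . . . F . . . . F . . F F . F F → 10 faults.
10 < 14: adding a frame reduced faults, as is typical.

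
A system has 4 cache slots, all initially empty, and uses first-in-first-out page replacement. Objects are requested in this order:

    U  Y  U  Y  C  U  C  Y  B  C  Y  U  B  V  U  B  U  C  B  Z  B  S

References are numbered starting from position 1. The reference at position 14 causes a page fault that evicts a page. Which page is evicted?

U

pos 1: U: miss, frames [U]
pos 2: Y: miss, frames [U, Y]
pos 3: U: hit
pos 4: Y: hit
pos 5: C: miss, frames [U, Y, C]
pos 6: U: hit
pos 7: C: hit
pos 8: Y: hit
pos 9: B: miss, frames [U, Y, C, B]
pos 10: C: hit
pos 11: Y: hit
pos 12: U: hit
pos 13: B: hit
pos 14: V: miss, evict U, frames [Y, C, B, V]
At position 14, page U is evicted.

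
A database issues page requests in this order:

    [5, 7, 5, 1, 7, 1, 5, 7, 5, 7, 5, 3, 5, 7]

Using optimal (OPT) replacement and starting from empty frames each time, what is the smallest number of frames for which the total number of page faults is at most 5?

3

f=1: 14 faults
f=2: 6 faults
f=3: 4 faults
f=4: 4 faults
Smallest f with faults ≤ 5 is 3.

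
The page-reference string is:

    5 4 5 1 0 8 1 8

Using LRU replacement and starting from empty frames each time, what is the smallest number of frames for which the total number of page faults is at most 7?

f=1: 8 faults
f=2: 6 faults
f=3: 5 faults
f=4: 5 faults
f=5: 5 faults
Smallest f with faults ≤ 7 is 2.

2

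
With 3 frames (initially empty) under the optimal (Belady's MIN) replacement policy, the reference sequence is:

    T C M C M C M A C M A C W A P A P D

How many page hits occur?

11

T -> miss, frames {T}
C -> miss, frames {T,C}
M -> miss, frames {T,C,M}
C -> hit
M -> hit
C -> hit
M -> hit
A -> miss, evict T, frames {C,M,A}
C -> hit
M -> hit
A -> hit
C -> hit
W -> miss, evict M, frames {C,A,W}
A -> hit
P -> miss, evict W, frames {C,A,P}
A -> hit
P -> hit
D -> miss, evict P, frames {C,A,D}
Hits: 11.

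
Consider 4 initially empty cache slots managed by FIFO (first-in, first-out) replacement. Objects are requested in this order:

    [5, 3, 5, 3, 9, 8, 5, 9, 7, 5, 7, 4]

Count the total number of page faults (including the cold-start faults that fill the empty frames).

5 → fault, frames [5]
3 → fault, frames [5, 3]
5 → hit
3 → hit
9 → fault, frames [5, 3, 9]
8 → fault, frames [5, 3, 9, 8]
5 → hit
9 → hit
7 → fault, evict 5, frames [3, 9, 8, 7]
5 → fault, evict 3, frames [9, 8, 7, 5]
7 → hit
4 → fault, evict 9, frames [8, 7, 5, 4]
Page faults: 7.

7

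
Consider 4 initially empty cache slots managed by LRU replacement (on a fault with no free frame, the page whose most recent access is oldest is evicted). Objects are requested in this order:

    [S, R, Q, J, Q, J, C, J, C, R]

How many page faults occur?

S: fault, frames {S}
R: fault, frames {S,R}
Q: fault, frames {S,R,Q}
J: fault, frames {S,R,Q,J}
Q: hit
J: hit
C: fault, evict S, frames {R,Q,J,C}
J: hit
C: hit
R: hit
Page faults: 5.

5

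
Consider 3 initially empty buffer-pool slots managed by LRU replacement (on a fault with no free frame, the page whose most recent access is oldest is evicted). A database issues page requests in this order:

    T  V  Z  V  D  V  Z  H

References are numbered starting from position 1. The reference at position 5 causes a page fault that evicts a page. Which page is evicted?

pos 1: T: fault, frames {T}
pos 2: V: fault, frames {T,V}
pos 3: Z: fault, frames {T,V,Z}
pos 4: V: hit
pos 5: D: fault, evict T, frames {Z,V,D}
At position 5, page T is evicted.

T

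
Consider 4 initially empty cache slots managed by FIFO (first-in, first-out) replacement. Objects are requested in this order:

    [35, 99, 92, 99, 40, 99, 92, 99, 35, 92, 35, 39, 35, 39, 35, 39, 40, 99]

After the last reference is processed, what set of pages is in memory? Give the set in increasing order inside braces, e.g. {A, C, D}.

35 -> miss, frames [35]
99 -> miss, frames [35, 99]
92 -> miss, frames [35, 99, 92]
99 -> hit
40 -> miss, frames [35, 99, 92, 40]
99 -> hit
92 -> hit
99 -> hit
35 -> hit
92 -> hit
35 -> hit
39 -> miss, evict 35, frames [99, 92, 40, 39]
35 -> miss, evict 99, frames [92, 40, 39, 35]
39 -> hit
35 -> hit
39 -> hit
40 -> hit
99 -> miss, evict 92, frames [40, 39, 35, 99]

{35, 39, 40, 99}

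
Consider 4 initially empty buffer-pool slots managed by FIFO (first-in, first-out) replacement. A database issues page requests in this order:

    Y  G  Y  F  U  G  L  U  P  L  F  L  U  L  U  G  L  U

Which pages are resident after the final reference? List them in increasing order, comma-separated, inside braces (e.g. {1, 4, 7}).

Y: fault, frames [Y]
G: fault, frames [Y, G]
Y: hit
F: fault, frames [Y, G, F]
U: fault, frames [Y, G, F, U]
G: hit
L: fault, evict Y, frames [G, F, U, L]
U: hit
P: fault, evict G, frames [F, U, L, P]
L: hit
F: hit
L: hit
U: hit
L: hit
U: hit
G: fault, evict F, frames [U, L, P, G]
L: hit
U: hit

{G, L, P, U}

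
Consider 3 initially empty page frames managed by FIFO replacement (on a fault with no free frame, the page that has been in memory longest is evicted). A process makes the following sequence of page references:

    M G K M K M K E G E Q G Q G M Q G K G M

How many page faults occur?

M → fault, frames {M}
G → fault, frames {M,G}
K → fault, frames {M,G,K}
M → hit
K → hit
M → hit
K → hit
E → fault, evict M, frames {G,K,E}
G → hit
E → hit
Q → fault, evict G, frames {K,E,Q}
G → fault, evict K, frames {E,Q,G}
Q → hit
G → hit
M → fault, evict E, frames {Q,G,M}
Q → hit
G → hit
K → fault, evict Q, frames {G,M,K}
G → hit
M → hit
Page faults: 8.

8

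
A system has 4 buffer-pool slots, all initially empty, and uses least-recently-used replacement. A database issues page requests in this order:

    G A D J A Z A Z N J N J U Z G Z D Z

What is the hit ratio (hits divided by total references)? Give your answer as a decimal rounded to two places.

0.50

G → miss, frames (G)
A → miss, frames (G A)
D → miss, frames (G A D)
J → miss, frames (G A D J)
A → hit
Z → miss, evict G, frames (D J A Z)
A → hit
Z → hit
N → miss, evict D, frames (J A Z N)
J → hit
N → hit
J → hit
U → miss, evict A, frames (Z N J U)
Z → hit
G → miss, evict N, frames (J U Z G)
Z → hit
D → miss, evict J, frames (U G Z D)
Z → hit
Hits: 9 of 18 references → 9/18 = 0.5000.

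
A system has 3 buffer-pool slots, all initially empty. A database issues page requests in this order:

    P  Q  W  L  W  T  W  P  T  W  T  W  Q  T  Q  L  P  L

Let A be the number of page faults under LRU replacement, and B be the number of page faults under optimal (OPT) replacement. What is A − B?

2

Under LRU: F F F F . F . F . . . . F . . F F . → 9 faults.
Under OPT: F F F F . F . . . . . . F . . F . . → 7 faults.
A − B = 9 − 7 = 2.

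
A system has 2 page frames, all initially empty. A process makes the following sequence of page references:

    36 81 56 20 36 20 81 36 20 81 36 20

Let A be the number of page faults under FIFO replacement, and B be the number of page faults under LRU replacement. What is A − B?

Under FIFO: F F F F F . F . F . F . → 8 faults.
Under LRU: F F F F F . F F F F F F → 11 faults.
A − B = 8 − 11 = -3.

-3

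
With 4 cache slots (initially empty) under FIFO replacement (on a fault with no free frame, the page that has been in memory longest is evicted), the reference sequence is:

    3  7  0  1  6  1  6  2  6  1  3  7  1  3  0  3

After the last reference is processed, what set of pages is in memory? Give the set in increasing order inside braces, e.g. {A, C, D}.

3 -> miss, frames {3}
7 -> miss, frames {3,7}
0 -> miss, frames {3,7,0}
1 -> miss, frames {3,7,0,1}
6 -> miss, evict 3, frames {7,0,1,6}
1 -> hit
6 -> hit
2 -> miss, evict 7, frames {0,1,6,2}
6 -> hit
1 -> hit
3 -> miss, evict 0, frames {1,6,2,3}
7 -> miss, evict 1, frames {6,2,3,7}
1 -> miss, evict 6, frames {2,3,7,1}
3 -> hit
0 -> miss, evict 2, frames {3,7,1,0}
3 -> hit

{0, 1, 3, 7}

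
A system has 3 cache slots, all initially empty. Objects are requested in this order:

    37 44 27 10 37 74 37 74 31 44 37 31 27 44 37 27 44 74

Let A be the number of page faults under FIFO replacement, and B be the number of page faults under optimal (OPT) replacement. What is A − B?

3

Under FIFO: F F F F F F . . F F F . F . . . . F → 11 faults.
Under OPT: F F F F . F . . F . . . F . . . . F → 8 faults.
A − B = 11 − 8 = 3.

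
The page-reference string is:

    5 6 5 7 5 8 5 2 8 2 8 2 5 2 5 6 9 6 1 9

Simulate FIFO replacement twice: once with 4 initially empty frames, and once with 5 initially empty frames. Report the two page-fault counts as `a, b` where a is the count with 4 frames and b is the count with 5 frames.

9, 7

4 frames: F F . F . F . F . . . . F . . F F . F . → 9 faults.
5 frames: F F . F . F . F . . . . . . . . F . F . → 7 faults.
7 < 9: adding a frame reduced faults, as is typical.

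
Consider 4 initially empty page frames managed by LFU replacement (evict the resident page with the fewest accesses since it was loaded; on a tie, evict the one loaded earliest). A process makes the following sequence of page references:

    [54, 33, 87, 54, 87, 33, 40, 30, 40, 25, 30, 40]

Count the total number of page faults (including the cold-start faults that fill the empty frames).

54: miss, frames {54}
33: miss, frames {54,33}
87: miss, frames {54,33,87}
54: hit
87: hit
33: hit
40: miss, frames {54,33,87,40}
30: miss, evict 40, frames {54,33,87,30}
40: miss, evict 30, frames {54,33,87,40}
25: miss, evict 40, frames {54,33,87,25}
30: miss, evict 25, frames {54,33,87,30}
40: miss, evict 30, frames {54,33,87,40}
Page faults: 9.

9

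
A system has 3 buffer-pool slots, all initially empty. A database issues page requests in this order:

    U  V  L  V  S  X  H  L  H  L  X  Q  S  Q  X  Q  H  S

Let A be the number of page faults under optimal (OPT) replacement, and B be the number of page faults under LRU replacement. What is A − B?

Under OPT: F F F . F F F . . . . F F . . . F . → 9 faults.
Under LRU: F F F . F F F F . . . F F . . . F F → 11 faults.
A − B = 9 − 11 = -2.

-2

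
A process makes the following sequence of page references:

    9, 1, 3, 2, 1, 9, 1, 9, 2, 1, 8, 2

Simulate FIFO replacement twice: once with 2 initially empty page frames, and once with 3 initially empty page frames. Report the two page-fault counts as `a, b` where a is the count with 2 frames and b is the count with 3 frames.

2 frames: F F F F F F . . F F F F → 10 faults.
3 frames: F F F F . F F . . . F F → 8 faults.
8 < 10: adding a frame reduced faults, as is typical.

10, 8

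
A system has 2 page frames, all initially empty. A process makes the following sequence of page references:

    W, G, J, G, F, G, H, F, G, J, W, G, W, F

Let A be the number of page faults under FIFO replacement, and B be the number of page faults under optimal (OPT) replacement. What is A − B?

Under FIFO: F F F . F F F F F F F F . F → 12 faults.
Under OPT: F F F . F . F . F F F . . F → 9 faults.
A − B = 12 − 9 = 3.

3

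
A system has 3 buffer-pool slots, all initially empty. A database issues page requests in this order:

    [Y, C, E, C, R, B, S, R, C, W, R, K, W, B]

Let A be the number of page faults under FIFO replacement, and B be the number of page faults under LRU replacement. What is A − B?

Under FIFO: F F F . F F F . F F F F . F → 11 faults.
Under LRU: F F F . F F F . F F . F . F → 10 faults.
A − B = 11 − 10 = 1.

1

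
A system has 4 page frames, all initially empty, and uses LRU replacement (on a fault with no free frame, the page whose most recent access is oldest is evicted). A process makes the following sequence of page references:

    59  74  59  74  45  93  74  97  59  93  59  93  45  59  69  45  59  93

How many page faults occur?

59 -> fault, frames [59]
74 -> fault, frames [59, 74]
59 -> hit
74 -> hit
45 -> fault, frames [59, 74, 45]
93 -> fault, frames [59, 74, 45, 93]
74 -> hit
97 -> fault, evict 59, frames [45, 93, 74, 97]
59 -> fault, evict 45, frames [93, 74, 97, 59]
93 -> hit
59 -> hit
93 -> hit
45 -> fault, evict 74, frames [97, 59, 93, 45]
59 -> hit
69 -> fault, evict 97, frames [93, 45, 59, 69]
45 -> hit
59 -> hit
93 -> hit
Page faults: 8.

8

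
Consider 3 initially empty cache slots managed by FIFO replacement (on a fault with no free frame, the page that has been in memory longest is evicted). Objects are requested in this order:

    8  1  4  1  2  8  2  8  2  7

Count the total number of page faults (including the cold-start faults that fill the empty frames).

8: miss, frames (8)
1: miss, frames (8 1)
4: miss, frames (8 1 4)
1: hit
2: miss, evict 8, frames (1 4 2)
8: miss, evict 1, frames (4 2 8)
2: hit
8: hit
2: hit
7: miss, evict 4, frames (2 8 7)
Page faults: 6.

6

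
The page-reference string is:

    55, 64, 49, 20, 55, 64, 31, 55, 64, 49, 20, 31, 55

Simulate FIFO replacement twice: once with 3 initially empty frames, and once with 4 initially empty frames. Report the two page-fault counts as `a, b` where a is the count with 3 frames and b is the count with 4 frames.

3 frames: F F F F F F F . . F F . F → 10 faults.
4 frames: F F F F . . F F F F F F F → 11 faults.
11 > 10: adding a frame increased faults — Belady's anomaly.

10, 11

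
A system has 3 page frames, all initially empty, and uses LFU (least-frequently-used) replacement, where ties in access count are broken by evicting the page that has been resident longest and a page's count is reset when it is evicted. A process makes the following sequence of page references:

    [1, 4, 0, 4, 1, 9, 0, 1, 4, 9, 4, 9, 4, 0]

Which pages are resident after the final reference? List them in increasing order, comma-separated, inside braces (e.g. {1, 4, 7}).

1 -> miss, frames [1]
4 -> miss, frames [1, 4]
0 -> miss, frames [1, 4, 0]
4 -> hit
1 -> hit
9 -> miss, evict 0, frames [1, 4, 9]
0 -> miss, evict 9, frames [1, 4, 0]
1 -> hit
4 -> hit
9 -> miss, evict 0, frames [1, 4, 9]
4 -> hit
9 -> hit
4 -> hit
0 -> miss, evict 9, frames [1, 4, 0]

{0, 1, 4}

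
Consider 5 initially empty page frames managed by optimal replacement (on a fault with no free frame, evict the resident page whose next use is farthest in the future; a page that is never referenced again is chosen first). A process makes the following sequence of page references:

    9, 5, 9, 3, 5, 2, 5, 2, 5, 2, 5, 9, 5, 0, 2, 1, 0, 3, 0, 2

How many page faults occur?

9 -> miss, frames (9)
5 -> miss, frames (9 5)
9 -> hit
3 -> miss, frames (9 5 3)
5 -> hit
2 -> miss, frames (9 5 3 2)
5 -> hit
2 -> hit
5 -> hit
2 -> hit
5 -> hit
9 -> hit
5 -> hit
0 -> miss, frames (9 5 3 2 0)
2 -> hit
1 -> miss, evict 5, frames (9 3 2 0 1)
0 -> hit
3 -> hit
0 -> hit
2 -> hit
Page faults: 6.

6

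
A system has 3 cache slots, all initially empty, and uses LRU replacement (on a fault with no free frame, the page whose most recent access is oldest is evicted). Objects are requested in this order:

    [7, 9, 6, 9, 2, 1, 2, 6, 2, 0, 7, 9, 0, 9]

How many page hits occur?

7: miss, frames (7)
9: miss, frames (7 9)
6: miss, frames (7 9 6)
9: hit
2: miss, evict 7, frames (6 9 2)
1: miss, evict 6, frames (9 2 1)
2: hit
6: miss, evict 9, frames (1 2 6)
2: hit
0: miss, evict 1, frames (6 2 0)
7: miss, evict 6, frames (2 0 7)
9: miss, evict 2, frames (0 7 9)
0: hit
9: hit
Hits: 5.

5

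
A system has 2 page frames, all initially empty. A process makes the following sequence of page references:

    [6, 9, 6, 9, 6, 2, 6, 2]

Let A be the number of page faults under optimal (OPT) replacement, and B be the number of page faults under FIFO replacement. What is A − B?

-1

Under OPT: F F . . . F . . → 3 faults.
Under FIFO: F F . . . F F . → 4 faults.
A − B = 3 − 4 = -1.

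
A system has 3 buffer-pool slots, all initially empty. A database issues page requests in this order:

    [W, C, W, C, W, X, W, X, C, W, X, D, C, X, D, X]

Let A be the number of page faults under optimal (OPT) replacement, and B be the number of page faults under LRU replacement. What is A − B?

Under OPT: F F . . . F . . . . . F . . . . → 4 faults.
Under LRU: F F . . . F . . . . . F F . . . → 5 faults.
A − B = 4 − 5 = -1.

-1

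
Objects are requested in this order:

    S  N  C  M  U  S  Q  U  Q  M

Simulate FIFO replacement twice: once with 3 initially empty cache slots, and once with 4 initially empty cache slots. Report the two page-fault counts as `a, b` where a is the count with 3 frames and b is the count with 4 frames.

3 frames: F F F F F F F . . F → 8 faults.
4 frames: F F F F F F F . . . → 7 faults.
7 < 8: adding a frame reduced faults, as is typical.

8, 7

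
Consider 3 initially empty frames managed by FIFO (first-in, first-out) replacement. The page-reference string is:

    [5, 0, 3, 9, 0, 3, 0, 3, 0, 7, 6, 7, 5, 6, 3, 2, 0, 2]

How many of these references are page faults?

5 → miss, frames (5)
0 → miss, frames (5 0)
3 → miss, frames (5 0 3)
9 → miss, evict 5, frames (0 3 9)
0 → hit
3 → hit
0 → hit
3 → hit
0 → hit
7 → miss, evict 0, frames (3 9 7)
6 → miss, evict 3, frames (9 7 6)
7 → hit
5 → miss, evict 9, frames (7 6 5)
6 → hit
3 → miss, evict 7, frames (6 5 3)
2 → miss, evict 6, frames (5 3 2)
0 → miss, evict 5, frames (3 2 0)
2 → hit
Page faults: 10.

10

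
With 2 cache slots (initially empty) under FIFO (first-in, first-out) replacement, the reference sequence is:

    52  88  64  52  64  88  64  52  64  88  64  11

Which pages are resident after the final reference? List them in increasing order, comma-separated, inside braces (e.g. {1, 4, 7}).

52 → fault, frames {52}
88 → fault, frames {52,88}
64 → fault, evict 52, frames {88,64}
52 → fault, evict 88, frames {64,52}
64 → hit
88 → fault, evict 64, frames {52,88}
64 → fault, evict 52, frames {88,64}
52 → fault, evict 88, frames {64,52}
64 → hit
88 → fault, evict 64, frames {52,88}
64 → fault, evict 52, frames {88,64}
11 → fault, evict 88, frames {64,11}

{11, 64}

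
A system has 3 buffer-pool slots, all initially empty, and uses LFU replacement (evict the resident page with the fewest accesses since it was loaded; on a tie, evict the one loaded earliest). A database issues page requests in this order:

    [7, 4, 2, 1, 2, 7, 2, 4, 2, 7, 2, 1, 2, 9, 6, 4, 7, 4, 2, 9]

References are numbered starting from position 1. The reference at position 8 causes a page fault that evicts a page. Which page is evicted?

pos 1: 7 -> fault, frames [7]
pos 2: 4 -> fault, frames [7, 4]
pos 3: 2 -> fault, frames [7, 4, 2]
pos 4: 1 -> fault, evict 7, frames [4, 2, 1]
pos 5: 2 -> hit
pos 6: 7 -> fault, evict 4, frames [2, 1, 7]
pos 7: 2 -> hit
pos 8: 4 -> fault, evict 1, frames [2, 7, 4]
At position 8, page 1 is evicted.

1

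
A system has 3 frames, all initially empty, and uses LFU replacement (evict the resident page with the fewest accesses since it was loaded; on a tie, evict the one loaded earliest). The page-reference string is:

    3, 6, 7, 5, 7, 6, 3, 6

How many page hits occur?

3: fault, frames [3]
6: fault, frames [3, 6]
7: fault, frames [3, 6, 7]
5: fault, evict 3, frames [6, 7, 5]
7: hit
6: hit
3: fault, evict 5, frames [6, 7, 3]
6: hit
Hits: 3.

3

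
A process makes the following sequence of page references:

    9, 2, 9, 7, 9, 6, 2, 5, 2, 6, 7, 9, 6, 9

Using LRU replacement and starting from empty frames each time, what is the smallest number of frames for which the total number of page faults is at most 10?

2

f=1: 14 faults
f=2: 10 faults
f=3: 8 faults
f=4: 7 faults
f=5: 5 faults
Smallest f with faults ≤ 10 is 2.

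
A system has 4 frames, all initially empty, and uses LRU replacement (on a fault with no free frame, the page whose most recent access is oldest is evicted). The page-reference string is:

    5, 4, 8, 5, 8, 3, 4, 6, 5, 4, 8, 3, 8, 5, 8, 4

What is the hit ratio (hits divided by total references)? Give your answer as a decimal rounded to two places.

5 → fault, frames (5)
4 → fault, frames (5 4)
8 → fault, frames (5 4 8)
5 → hit
8 → hit
3 → fault, frames (4 5 8 3)
4 → hit
6 → fault, evict 5, frames (8 3 4 6)
5 → fault, evict 8, frames (3 4 6 5)
4 → hit
8 → fault, evict 3, frames (6 5 4 8)
3 → fault, evict 6, frames (5 4 8 3)
8 → hit
5 → hit
8 → hit
4 → hit
Hits: 8 of 16 references → 8/16 = 0.5000.

0.50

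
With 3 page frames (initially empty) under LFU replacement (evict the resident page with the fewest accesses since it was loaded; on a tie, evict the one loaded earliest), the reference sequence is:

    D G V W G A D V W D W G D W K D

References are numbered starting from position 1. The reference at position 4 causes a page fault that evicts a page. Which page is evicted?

D

pos 1: D: fault, frames {D}
pos 2: G: fault, frames {D,G}
pos 3: V: fault, frames {D,G,V}
pos 4: W: fault, evict D, frames {G,V,W}
At position 4, page D is evicted.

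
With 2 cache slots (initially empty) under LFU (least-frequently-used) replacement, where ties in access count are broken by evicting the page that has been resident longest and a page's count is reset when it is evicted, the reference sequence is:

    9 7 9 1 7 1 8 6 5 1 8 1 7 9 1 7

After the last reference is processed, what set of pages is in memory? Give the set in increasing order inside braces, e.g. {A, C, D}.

9: miss, frames (9)
7: miss, frames (9 7)
9: hit
1: miss, evict 7, frames (9 1)
7: miss, evict 1, frames (9 7)
1: miss, evict 7, frames (9 1)
8: miss, evict 1, frames (9 8)
6: miss, evict 8, frames (9 6)
5: miss, evict 6, frames (9 5)
1: miss, evict 5, frames (9 1)
8: miss, evict 1, frames (9 8)
1: miss, evict 8, frames (9 1)
7: miss, evict 1, frames (9 7)
9: hit
1: miss, evict 7, frames (9 1)
7: miss, evict 1, frames (9 7)

{7, 9}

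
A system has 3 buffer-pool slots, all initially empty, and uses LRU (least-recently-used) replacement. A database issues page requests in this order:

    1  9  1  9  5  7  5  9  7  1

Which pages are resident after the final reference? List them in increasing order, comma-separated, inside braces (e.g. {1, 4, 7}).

{1, 7, 9}

1 -> miss, frames (1)
9 -> miss, frames (1 9)
1 -> hit
9 -> hit
5 -> miss, frames (1 9 5)
7 -> miss, evict 1, frames (9 5 7)
5 -> hit
9 -> hit
7 -> hit
1 -> miss, evict 5, frames (9 7 1)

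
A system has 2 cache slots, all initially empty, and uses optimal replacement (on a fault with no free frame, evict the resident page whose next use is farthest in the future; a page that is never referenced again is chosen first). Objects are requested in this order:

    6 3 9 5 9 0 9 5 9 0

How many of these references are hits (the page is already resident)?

3

6 -> fault, frames [6]
3 -> fault, frames [6, 3]
9 -> fault, evict 3, frames [6, 9]
5 -> fault, evict 6, frames [9, 5]
9 -> hit
0 -> fault, evict 5, frames [9, 0]
9 -> hit
5 -> fault, evict 0, frames [9, 5]
9 -> hit
0 -> fault, evict 5, frames [9, 0]
Hits: 3.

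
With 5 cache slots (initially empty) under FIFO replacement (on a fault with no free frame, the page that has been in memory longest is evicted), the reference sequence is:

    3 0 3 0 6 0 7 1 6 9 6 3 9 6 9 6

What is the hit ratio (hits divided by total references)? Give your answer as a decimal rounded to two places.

0.56

3: fault, frames (3)
0: fault, frames (3 0)
3: hit
0: hit
6: fault, frames (3 0 6)
0: hit
7: fault, frames (3 0 6 7)
1: fault, frames (3 0 6 7 1)
6: hit
9: fault, evict 3, frames (0 6 7 1 9)
6: hit
3: fault, evict 0, frames (6 7 1 9 3)
9: hit
6: hit
9: hit
6: hit
Hits: 9 of 16 references → 9/16 = 0.5625.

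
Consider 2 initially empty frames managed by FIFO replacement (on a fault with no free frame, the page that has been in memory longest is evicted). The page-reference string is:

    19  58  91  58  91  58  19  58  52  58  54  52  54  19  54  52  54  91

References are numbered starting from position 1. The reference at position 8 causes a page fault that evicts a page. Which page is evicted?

pos 1: 19 → fault, frames (19)
pos 2: 58 → fault, frames (19 58)
pos 3: 91 → fault, evict 19, frames (58 91)
pos 4: 58 → hit
pos 5: 91 → hit
pos 6: 58 → hit
pos 7: 19 → fault, evict 58, frames (91 19)
pos 8: 58 → fault, evict 91, frames (19 58)
At position 8, page 91 is evicted.

91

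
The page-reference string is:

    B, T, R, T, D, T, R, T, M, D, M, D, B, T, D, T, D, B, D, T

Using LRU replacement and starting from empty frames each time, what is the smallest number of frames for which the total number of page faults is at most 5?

f=1: 20 faults
f=2: 12 faults
f=3: 8 faults
f=4: 6 faults
f=5: 5 faults
Smallest f with faults ≤ 5 is 5.

5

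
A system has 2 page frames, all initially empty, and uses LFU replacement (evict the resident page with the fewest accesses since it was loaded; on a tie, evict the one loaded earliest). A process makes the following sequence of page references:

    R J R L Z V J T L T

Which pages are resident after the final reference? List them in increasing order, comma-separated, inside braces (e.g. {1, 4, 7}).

{R, T}

R: fault, frames (R)
J: fault, frames (R J)
R: hit
L: fault, evict J, frames (R L)
Z: fault, evict L, frames (R Z)
V: fault, evict Z, frames (R V)
J: fault, evict V, frames (R J)
T: fault, evict J, frames (R T)
L: fault, evict T, frames (R L)
T: fault, evict L, frames (R T)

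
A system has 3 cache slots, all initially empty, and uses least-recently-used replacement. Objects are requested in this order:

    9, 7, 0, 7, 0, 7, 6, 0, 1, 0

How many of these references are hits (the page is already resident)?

9 → miss, frames {9}
7 → miss, frames {9,7}
0 → miss, frames {9,7,0}
7 → hit
0 → hit
7 → hit
6 → miss, evict 9, frames {0,7,6}
0 → hit
1 → miss, evict 7, frames {6,0,1}
0 → hit
Hits: 5.

5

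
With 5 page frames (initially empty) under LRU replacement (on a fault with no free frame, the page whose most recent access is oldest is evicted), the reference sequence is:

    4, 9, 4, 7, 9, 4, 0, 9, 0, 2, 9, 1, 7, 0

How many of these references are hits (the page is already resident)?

7

4 → miss, frames {4}
9 → miss, frames {4,9}
4 → hit
7 → miss, frames {9,4,7}
9 → hit
4 → hit
0 → miss, frames {7,9,4,0}
9 → hit
0 → hit
2 → miss, frames {7,4,9,0,2}
9 → hit
1 → miss, evict 7, frames {4,0,2,9,1}
7 → miss, evict 4, frames {0,2,9,1,7}
0 → hit
Hits: 7.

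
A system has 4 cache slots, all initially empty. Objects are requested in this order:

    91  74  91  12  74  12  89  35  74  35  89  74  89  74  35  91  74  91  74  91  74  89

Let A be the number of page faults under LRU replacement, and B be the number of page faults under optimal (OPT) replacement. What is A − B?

Under LRU: F F . F . . F F . . . . . . . F . . . . . . → 6 faults.
Under OPT: F F . F . . F F . . . . . . . . . . . . . . → 5 faults.
A − B = 6 − 5 = 1.

1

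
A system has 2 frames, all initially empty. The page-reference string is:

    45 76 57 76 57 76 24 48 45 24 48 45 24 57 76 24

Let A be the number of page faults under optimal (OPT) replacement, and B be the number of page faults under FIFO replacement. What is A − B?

Under OPT: F F F . . . F F F . F . F F F . → 10 faults.
Under FIFO: F F F . . . F F F F F F F F F F → 13 faults.
A − B = 10 − 13 = -3.

-3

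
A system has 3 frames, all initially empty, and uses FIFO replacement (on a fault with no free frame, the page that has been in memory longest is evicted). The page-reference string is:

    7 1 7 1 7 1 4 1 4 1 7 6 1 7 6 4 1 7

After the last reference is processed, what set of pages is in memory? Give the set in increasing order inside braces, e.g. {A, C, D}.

7 → miss, frames {7}
1 → miss, frames {7,1}
7 → hit
1 → hit
7 → hit
1 → hit
4 → miss, frames {7,1,4}
1 → hit
4 → hit
1 → hit
7 → hit
6 → miss, evict 7, frames {1,4,6}
1 → hit
7 → miss, evict 1, frames {4,6,7}
6 → hit
4 → hit
1 → miss, evict 4, frames {6,7,1}
7 → hit

{1, 6, 7}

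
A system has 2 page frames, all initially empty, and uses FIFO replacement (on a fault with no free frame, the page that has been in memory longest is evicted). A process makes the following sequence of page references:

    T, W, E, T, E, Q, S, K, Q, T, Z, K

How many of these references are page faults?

11

T → fault, frames [T]
W → fault, frames [T, W]
E → fault, evict T, frames [W, E]
T → fault, evict W, frames [E, T]
E → hit
Q → fault, evict E, frames [T, Q]
S → fault, evict T, frames [Q, S]
K → fault, evict Q, frames [S, K]
Q → fault, evict S, frames [K, Q]
T → fault, evict K, frames [Q, T]
Z → fault, evict Q, frames [T, Z]
K → fault, evict T, frames [Z, K]
Page faults: 11.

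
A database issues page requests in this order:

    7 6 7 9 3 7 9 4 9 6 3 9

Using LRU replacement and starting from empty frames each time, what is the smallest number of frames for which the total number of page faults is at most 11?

2

f=1: 12 faults
f=2: 10 faults
f=3: 7 faults
f=4: 7 faults
f=5: 5 faults
Smallest f with faults ≤ 11 is 2.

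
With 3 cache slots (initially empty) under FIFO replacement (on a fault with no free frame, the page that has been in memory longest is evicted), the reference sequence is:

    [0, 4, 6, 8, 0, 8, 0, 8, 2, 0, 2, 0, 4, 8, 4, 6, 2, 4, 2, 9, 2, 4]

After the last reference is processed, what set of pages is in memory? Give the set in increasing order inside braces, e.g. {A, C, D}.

0 → miss, frames [0]
4 → miss, frames [0, 4]
6 → miss, frames [0, 4, 6]
8 → miss, evict 0, frames [4, 6, 8]
0 → miss, evict 4, frames [6, 8, 0]
8 → hit
0 → hit
8 → hit
2 → miss, evict 6, frames [8, 0, 2]
0 → hit
2 → hit
0 → hit
4 → miss, evict 8, frames [0, 2, 4]
8 → miss, evict 0, frames [2, 4, 8]
4 → hit
6 → miss, evict 2, frames [4, 8, 6]
2 → miss, evict 4, frames [8, 6, 2]
4 → miss, evict 8, frames [6, 2, 4]
2 → hit
9 → miss, evict 6, frames [2, 4, 9]
2 → hit
4 → hit

{2, 4, 9}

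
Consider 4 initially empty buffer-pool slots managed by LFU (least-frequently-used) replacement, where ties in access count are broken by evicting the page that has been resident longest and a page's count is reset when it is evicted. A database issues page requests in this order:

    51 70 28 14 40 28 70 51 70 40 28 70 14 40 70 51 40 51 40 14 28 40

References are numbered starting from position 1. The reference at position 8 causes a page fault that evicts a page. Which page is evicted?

pos 1: 51 -> miss, frames {51}
pos 2: 70 -> miss, frames {51,70}
pos 3: 28 -> miss, frames {51,70,28}
pos 4: 14 -> miss, frames {51,70,28,14}
pos 5: 40 -> miss, evict 51, frames {70,28,14,40}
pos 6: 28 -> hit
pos 7: 70 -> hit
pos 8: 51 -> miss, evict 14, frames {70,28,40,51}
At position 8, page 14 is evicted.

14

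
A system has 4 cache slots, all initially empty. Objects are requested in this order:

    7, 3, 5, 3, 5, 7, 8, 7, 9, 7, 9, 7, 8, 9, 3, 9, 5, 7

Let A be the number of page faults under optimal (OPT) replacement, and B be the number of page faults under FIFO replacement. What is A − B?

Under OPT: F F F . . . F . F . . . . . . . F . → 6 faults.
Under FIFO: F F F . . . F . F F . . . . F . F . → 8 faults.
A − B = 6 − 8 = -2.

-2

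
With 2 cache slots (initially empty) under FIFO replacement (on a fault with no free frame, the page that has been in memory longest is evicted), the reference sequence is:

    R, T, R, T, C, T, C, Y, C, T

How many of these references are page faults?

5

R → fault, frames {R}
T → fault, frames {R,T}
R → hit
T → hit
C → fault, evict R, frames {T,C}
T → hit
C → hit
Y → fault, evict T, frames {C,Y}
C → hit
T → fault, evict C, frames {Y,T}
Page faults: 5.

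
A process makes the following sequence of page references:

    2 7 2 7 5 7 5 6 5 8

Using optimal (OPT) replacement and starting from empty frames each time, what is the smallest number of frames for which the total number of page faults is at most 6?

f=1: 10 faults
f=2: 5 faults
f=3: 5 faults
f=4: 5 faults
f=5: 5 faults
Smallest f with faults ≤ 6 is 2.

2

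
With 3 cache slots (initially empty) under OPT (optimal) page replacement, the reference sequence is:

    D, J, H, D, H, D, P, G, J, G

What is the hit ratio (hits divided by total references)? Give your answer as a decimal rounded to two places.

0.50

D: miss, frames {D}
J: miss, frames {D,J}
H: miss, frames {D,J,H}
D: hit
H: hit
D: hit
P: miss, evict H, frames {D,J,P}
G: miss, evict P, frames {D,J,G}
J: hit
G: hit
Hits: 5 of 10 references → 5/10 = 0.5000.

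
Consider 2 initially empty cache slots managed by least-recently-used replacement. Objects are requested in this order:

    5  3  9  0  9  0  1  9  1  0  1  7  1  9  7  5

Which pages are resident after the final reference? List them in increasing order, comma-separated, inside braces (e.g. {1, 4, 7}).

{5, 7}

5: fault, frames [5]
3: fault, frames [5, 3]
9: fault, evict 5, frames [3, 9]
0: fault, evict 3, frames [9, 0]
9: hit
0: hit
1: fault, evict 9, frames [0, 1]
9: fault, evict 0, frames [1, 9]
1: hit
0: fault, evict 9, frames [1, 0]
1: hit
7: fault, evict 0, frames [1, 7]
1: hit
9: fault, evict 7, frames [1, 9]
7: fault, evict 1, frames [9, 7]
5: fault, evict 9, frames [7, 5]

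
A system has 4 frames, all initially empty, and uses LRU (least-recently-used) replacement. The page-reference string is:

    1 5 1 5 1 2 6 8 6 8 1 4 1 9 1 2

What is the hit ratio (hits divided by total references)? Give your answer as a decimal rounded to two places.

1 -> fault, frames [1]
5 -> fault, frames [1, 5]
1 -> hit
5 -> hit
1 -> hit
2 -> fault, frames [5, 1, 2]
6 -> fault, frames [5, 1, 2, 6]
8 -> fault, evict 5, frames [1, 2, 6, 8]
6 -> hit
8 -> hit
1 -> hit
4 -> fault, evict 2, frames [6, 8, 1, 4]
1 -> hit
9 -> fault, evict 6, frames [8, 4, 1, 9]
1 -> hit
2 -> fault, evict 8, frames [4, 9, 1, 2]
Hits: 8 of 16 references → 8/16 = 0.5000.

0.50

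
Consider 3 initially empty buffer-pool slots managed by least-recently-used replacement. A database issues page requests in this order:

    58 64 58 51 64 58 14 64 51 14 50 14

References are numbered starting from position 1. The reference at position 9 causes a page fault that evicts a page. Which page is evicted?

58

pos 1: 58 -> miss, frames [58]
pos 2: 64 -> miss, frames [58, 64]
pos 3: 58 -> hit
pos 4: 51 -> miss, frames [64, 58, 51]
pos 5: 64 -> hit
pos 6: 58 -> hit
pos 7: 14 -> miss, evict 51, frames [64, 58, 14]
pos 8: 64 -> hit
pos 9: 51 -> miss, evict 58, frames [14, 64, 51]
At position 9, page 58 is evicted.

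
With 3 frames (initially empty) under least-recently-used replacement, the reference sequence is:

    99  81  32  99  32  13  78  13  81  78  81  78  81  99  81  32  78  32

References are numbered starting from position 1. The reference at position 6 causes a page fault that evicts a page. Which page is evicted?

81

pos 1: 99 → fault, frames (99)
pos 2: 81 → fault, frames (99 81)
pos 3: 32 → fault, frames (99 81 32)
pos 4: 99 → hit
pos 5: 32 → hit
pos 6: 13 → fault, evict 81, frames (99 32 13)
At position 6, page 81 is evicted.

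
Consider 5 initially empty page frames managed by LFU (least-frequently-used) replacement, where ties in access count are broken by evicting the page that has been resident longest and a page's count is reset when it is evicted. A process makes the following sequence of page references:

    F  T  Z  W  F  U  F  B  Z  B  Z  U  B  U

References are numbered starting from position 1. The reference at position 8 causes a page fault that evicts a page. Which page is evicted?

pos 1: F -> fault, frames (F)
pos 2: T -> fault, frames (F T)
pos 3: Z -> fault, frames (F T Z)
pos 4: W -> fault, frames (F T Z W)
pos 5: F -> hit
pos 6: U -> fault, frames (F T Z W U)
pos 7: F -> hit
pos 8: B -> fault, evict T, frames (F Z W U B)
At position 8, page T is evicted.

T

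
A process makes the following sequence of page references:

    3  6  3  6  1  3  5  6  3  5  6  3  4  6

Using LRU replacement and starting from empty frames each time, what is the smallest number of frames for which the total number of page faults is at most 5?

f=1: 14 faults
f=2: 12 faults
f=3: 6 faults
f=4: 5 faults
f=5: 5 faults
Smallest f with faults ≤ 5 is 4.

4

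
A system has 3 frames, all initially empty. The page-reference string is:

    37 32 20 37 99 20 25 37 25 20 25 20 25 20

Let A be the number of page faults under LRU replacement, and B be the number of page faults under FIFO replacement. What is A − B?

Under LRU: F F F . F . F F . . . . . . → 6 faults.
Under FIFO: F F F . F . F F . F . . . . → 7 faults.
A − B = 6 − 7 = -1.

-1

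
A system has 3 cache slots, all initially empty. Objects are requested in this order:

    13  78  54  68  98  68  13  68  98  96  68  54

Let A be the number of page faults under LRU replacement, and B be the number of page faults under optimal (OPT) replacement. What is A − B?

1

Under LRU: F F F F F . F . . F . F → 8 faults.
Under OPT: F F F F F . . . . F . F → 7 faults.
A − B = 8 − 7 = 1.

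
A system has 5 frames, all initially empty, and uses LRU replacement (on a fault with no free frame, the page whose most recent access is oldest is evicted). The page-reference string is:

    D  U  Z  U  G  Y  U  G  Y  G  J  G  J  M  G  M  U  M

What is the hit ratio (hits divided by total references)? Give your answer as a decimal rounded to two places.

D → miss, frames [D]
U → miss, frames [D, U]
Z → miss, frames [D, U, Z]
U → hit
G → miss, frames [D, Z, U, G]
Y → miss, frames [D, Z, U, G, Y]
U → hit
G → hit
Y → hit
G → hit
J → miss, evict D, frames [Z, U, Y, G, J]
G → hit
J → hit
M → miss, evict Z, frames [U, Y, G, J, M]
G → hit
M → hit
U → hit
M → hit
Hits: 11 of 18 references → 11/18 = 0.6111.

0.61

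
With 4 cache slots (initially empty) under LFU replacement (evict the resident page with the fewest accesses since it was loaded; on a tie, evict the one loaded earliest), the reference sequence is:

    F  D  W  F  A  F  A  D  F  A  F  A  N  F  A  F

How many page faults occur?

5

F: miss, frames {F}
D: miss, frames {F,D}
W: miss, frames {F,D,W}
F: hit
A: miss, frames {F,D,W,A}
F: hit
A: hit
D: hit
F: hit
A: hit
F: hit
A: hit
N: miss, evict W, frames {F,D,A,N}
F: hit
A: hit
F: hit
Page faults: 5.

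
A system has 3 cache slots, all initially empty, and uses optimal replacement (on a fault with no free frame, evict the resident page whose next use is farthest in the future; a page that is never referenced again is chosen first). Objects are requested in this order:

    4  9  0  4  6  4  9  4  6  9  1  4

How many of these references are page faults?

4 → fault, frames [4]
9 → fault, frames [4, 9]
0 → fault, frames [4, 9, 0]
4 → hit
6 → fault, evict 0, frames [4, 9, 6]
4 → hit
9 → hit
4 → hit
6 → hit
9 → hit
1 → fault, evict 6, frames [4, 9, 1]
4 → hit
Page faults: 5.

5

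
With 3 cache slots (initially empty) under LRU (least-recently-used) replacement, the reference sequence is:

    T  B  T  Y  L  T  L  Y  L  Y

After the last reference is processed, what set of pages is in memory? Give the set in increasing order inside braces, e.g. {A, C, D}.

T -> fault, frames [T]
B -> fault, frames [T, B]
T -> hit
Y -> fault, frames [B, T, Y]
L -> fault, evict B, frames [T, Y, L]
T -> hit
L -> hit
Y -> hit
L -> hit
Y -> hit

{L, T, Y}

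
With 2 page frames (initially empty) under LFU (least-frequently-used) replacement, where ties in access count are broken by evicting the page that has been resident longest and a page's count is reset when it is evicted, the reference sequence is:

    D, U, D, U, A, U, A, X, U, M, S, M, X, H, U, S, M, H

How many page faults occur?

12

D: miss, frames (D)
U: miss, frames (D U)
D: hit
U: hit
A: miss, evict D, frames (U A)
U: hit
A: hit
X: miss, evict A, frames (U X)
U: hit
M: miss, evict X, frames (U M)
S: miss, evict M, frames (U S)
M: miss, evict S, frames (U M)
X: miss, evict M, frames (U X)
H: miss, evict X, frames (U H)
U: hit
S: miss, evict H, frames (U S)
M: miss, evict S, frames (U M)
H: miss, evict M, frames (U H)
Page faults: 12.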